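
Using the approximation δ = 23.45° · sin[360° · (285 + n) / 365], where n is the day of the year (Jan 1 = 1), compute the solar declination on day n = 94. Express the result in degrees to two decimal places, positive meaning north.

+5.60°

360 × (285 + 94) / 365 = 373.808°; sin(373.808°) = 0.2387.
δ = 23.45 × 0.2387 = 5.598° ≈ +5.60°.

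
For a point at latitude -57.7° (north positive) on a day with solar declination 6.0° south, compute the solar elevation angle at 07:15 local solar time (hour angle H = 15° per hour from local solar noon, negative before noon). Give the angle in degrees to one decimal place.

Hour angle H = 15° × (7.25 − 12) = -71.25°.
With φ = -57.7°, δ = -6.0°, H = -71.25°: sin φ sin δ = 0.0884, cos φ cos δ cos H = 0.1708, so cos θ_z = 0.2592.
θ_z = arccos(0.2592) = 74.98°, so the elevation is 90° − 74.98° = 15.02°.

15.0°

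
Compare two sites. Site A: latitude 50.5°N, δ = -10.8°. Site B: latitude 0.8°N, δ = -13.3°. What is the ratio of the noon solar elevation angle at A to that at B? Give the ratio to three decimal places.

0.378

A: 90° − |50.5 − (-10.8)| = 28.70°.
B: 90° − |0.8 − (-13.3)| = 75.90°.
Ratio A/B = 28.7000 / 75.9000 = 0.3781.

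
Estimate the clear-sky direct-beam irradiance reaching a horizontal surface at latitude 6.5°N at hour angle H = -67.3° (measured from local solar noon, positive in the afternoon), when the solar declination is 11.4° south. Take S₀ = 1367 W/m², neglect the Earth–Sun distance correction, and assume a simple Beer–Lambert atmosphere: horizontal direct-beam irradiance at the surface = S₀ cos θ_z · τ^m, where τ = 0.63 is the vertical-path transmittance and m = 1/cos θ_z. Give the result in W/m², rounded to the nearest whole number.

131 W/m²

cos θ_z = sin φ sin δ + cos φ cos δ cos H = (0.1132)(-0.1977) + (0.9936)(0.9803)(0.3859) = 0.3535.
Air mass m = 1/cos θ_z = 1/0.3535 = 2.829; τ^m = 0.63^2.829 = 0.2706.
Surface direct beam = 1367 × 0.3535 × 0.2706 = 130.76 W/m².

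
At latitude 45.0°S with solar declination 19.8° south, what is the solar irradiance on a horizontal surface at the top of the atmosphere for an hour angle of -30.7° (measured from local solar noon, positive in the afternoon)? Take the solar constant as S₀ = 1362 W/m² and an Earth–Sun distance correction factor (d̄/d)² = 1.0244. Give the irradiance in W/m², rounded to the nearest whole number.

1132 W/m²

With φ = -45.0°, δ = -19.8°, H = -30.70°: sin φ sin δ = 0.2395, cos φ cos δ cos H = 0.5721, so cos θ_z = 0.8116.
Top-of-atmosphere irradiance = S₀ (d̄/d)² cos θ_z = 1362 × 1.0244 × 0.8116 = 1132.37 W/m².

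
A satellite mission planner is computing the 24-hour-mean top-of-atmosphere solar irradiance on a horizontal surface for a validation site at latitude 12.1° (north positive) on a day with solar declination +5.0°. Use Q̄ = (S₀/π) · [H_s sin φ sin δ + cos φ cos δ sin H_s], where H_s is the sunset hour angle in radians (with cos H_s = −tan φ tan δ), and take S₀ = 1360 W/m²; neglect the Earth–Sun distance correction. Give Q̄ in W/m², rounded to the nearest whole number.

434 W/m²

The sunset hour angle satisfies cos H_s = −tan φ tan δ = -0.0188, giving H_s = 91.08°. In radians, H_s = 1.5896.
H_s sin φ sin δ = 1.5896 × 0.2096 × 0.0872 = 0.0291.
cos φ cos δ sin H_s = 0.9778 × 0.9962 × 0.9998 = 0.9739.
Q̄ = (1360/π) × (0.0291 + 0.9739) = 432.90 × 1.0030 = 434.20 W/m².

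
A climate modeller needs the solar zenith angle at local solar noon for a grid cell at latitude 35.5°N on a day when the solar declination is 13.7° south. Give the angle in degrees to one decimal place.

At local solar noon the hour angle is zero, so the zenith angle is |φ − δ| = |35.5° − (-13.7°)| = 49.2°.

49.2°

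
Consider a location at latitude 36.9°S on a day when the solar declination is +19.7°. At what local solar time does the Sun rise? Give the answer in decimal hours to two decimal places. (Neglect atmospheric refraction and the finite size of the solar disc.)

−tan φ tan δ = −(-0.7508)(0.3581) = 0.2689; H_s = arccos(0.2689) = 74.40°.
Sunrise is at 12 − H_s/15 = 12 − 4.960 = 7.040 h local solar time.

7.04 h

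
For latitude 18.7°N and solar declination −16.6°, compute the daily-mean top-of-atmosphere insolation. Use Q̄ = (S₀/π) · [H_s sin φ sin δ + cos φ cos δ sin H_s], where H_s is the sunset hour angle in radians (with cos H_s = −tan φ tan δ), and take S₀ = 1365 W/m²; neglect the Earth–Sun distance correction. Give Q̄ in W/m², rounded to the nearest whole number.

−tan φ tan δ = −(0.3385)(-0.2981) = 0.1009; H_s = arccos(0.1009) = 84.21°. In radians, H_s = 1.4697.
H_s sin φ sin δ = 1.4697 × 0.3206 × -0.2857 = -0.1346.
cos φ cos δ sin H_s = 0.9472 × 0.9583 × 0.9949 = 0.9031.
Q̄ = (1365/π) × (-0.1346 + 0.9031) = 434.49 × 0.7685 = 333.91 W/m².

334 W/m²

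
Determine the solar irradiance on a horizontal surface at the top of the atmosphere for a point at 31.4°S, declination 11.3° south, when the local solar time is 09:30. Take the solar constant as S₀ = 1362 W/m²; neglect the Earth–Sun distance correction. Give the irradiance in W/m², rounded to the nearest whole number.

Hour angle H = 15° × (9.5 − 12) = -37.50°.
cos θ_z = sin(-31.4°) sin(-11.3°) + cos(-31.4°) cos(-11.3°) cos(-37.50°) = 0.1021 + 0.6640 = 0.7661.
Top-of-atmosphere irradiance = S₀ cos θ_z = 1362 × 0.7661 = 1043.43 W/m².

1043 W/m²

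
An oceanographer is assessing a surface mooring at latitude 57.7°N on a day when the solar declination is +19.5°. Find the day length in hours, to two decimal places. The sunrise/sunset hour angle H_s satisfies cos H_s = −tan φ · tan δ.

16.54 hours

−tan φ tan δ = −(1.5818)(0.3541) = -0.5601; H_s = arccos(-0.5601) = 124.06°.
Day length = 2 H_s / 15° h⁻¹ = 248.12° / 15 = 16.541 h.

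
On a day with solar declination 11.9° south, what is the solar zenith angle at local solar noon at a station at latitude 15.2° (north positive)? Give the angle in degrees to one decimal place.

27.1°

At local solar noon the hour angle is zero, so the zenith angle is |φ − δ| = |15.2° − (-11.9°)| = 27.1°.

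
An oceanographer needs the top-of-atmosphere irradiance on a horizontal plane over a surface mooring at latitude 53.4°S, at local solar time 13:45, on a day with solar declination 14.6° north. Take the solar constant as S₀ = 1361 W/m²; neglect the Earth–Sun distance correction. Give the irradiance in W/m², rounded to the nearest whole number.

Hour angle H = 15° × (13.75 − 12) = 26.25°.
With φ = -53.4°, δ = 14.6°, H = 26.25°: sin φ sin δ = -0.2024, cos φ cos δ cos H = 0.5175, so cos θ_z = 0.3151.
Top-of-atmosphere irradiance = S₀ cos θ_z = 1361 × 0.3151 = 428.85 W/m².

429 W/m²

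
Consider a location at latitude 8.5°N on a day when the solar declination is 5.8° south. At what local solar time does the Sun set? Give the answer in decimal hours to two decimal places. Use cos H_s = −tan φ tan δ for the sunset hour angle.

17.94 h

cos H_s = −tan(8.5°) · tan(-5.8°) = 0.0152, so H_s = arccos(0.0152) = 89.13°.
Sunset is at 12 + H_s/15 = 12 + 5.942 = 17.942 h local solar time.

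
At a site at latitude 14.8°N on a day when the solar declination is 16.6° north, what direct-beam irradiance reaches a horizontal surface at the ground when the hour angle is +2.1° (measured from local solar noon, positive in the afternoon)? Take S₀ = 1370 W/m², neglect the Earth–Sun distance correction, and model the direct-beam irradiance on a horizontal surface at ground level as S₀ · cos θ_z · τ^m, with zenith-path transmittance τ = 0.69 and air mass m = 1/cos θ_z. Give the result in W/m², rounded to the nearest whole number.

944 W/m²

With φ = 14.8°, δ = 16.6°, H = 2.10°: sin φ sin δ = 0.0730, cos φ cos δ cos H = 0.9259, so cos θ_z = 0.9989.
Air mass m = 1/cos θ_z = 1/0.9989 = 1.001; τ^m = 0.69^1.001 = 0.6897.
Surface direct beam = 1370 × 0.9989 × 0.6897 = 943.85 W/m².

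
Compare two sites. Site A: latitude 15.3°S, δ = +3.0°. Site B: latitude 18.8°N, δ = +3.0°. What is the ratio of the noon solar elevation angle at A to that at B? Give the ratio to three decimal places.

A: 90° − |-15.3 − (3.0)| = 71.70°.
B: 90° − |18.8 − (3.0)| = 74.20°.
Ratio A/B = 71.7000 / 74.2000 = 0.9663.

0.966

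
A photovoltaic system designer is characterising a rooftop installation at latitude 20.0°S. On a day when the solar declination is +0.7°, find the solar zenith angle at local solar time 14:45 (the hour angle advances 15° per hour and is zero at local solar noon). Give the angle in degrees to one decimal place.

45.4°

Hour angle H = 15° × (14.75 − 12) = 41.25°.
cos θ_z = sin(-20.0°) sin(0.7°) + cos(-20.0°) cos(0.7°) cos(41.25°) = -0.0042 + 0.7064 = 0.7022.
θ_z = arccos(0.7022) = 45.40°.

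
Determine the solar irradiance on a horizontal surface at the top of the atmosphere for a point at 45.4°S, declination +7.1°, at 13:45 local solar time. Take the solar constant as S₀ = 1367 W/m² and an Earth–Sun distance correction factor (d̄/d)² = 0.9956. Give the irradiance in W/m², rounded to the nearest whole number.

731 W/m²

Hour angle H = 15° × (13.75 − 12) = 26.25°.
cos θ_z = sin φ sin δ + cos φ cos δ cos H = (-0.7120)(0.1236) + (0.7022)(0.9923)(0.8969) = 0.5370.
Top-of-atmosphere irradiance = S₀ (d̄/d)² cos θ_z = 1367 × 0.9956 × 0.5370 = 730.85 W/m².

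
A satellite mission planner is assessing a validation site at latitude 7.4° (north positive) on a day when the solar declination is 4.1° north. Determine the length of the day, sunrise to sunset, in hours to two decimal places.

12.07 hours

cos H_s = −tan(7.4°) · tan(4.1°) = -0.0093, so H_s = arccos(-0.0093) = 90.53°.
Day length = 2 H_s / 15° h⁻¹ = 181.06° / 15 = 12.071 h.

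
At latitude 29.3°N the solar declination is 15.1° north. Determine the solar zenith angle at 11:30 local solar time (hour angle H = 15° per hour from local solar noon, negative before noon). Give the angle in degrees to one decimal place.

15.8°

Hour angle H = 15° × (11.5 − 12) = -7.50°.
With φ = 29.3°, δ = 15.1°, H = -7.50°: sin φ sin δ = 0.1275, cos φ cos δ cos H = 0.8348, so cos θ_z = 0.9623.
θ_z = arccos(0.9623) = 15.78°.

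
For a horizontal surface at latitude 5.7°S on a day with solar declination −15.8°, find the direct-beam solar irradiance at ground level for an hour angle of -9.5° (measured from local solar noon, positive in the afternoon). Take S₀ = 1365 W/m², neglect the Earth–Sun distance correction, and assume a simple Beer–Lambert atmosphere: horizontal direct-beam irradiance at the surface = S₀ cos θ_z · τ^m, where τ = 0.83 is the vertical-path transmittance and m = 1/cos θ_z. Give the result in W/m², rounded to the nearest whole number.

1094 W/m²

With φ = -5.7°, δ = -15.8°, H = -9.50°: sin φ sin δ = 0.0270, cos φ cos δ cos H = 0.9443, so cos θ_z = 0.9713.
Air mass m = 1/cos θ_z = 1/0.9713 = 1.030; τ^m = 0.83^1.030 = 0.8254.
Surface direct beam = 1365 × 0.9713 × 0.8254 = 1094.34 W/m².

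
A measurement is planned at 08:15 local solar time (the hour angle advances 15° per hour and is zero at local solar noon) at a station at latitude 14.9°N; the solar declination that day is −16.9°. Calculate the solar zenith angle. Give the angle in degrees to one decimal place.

64.0°

Hour angle H = 15° × (8.25 − 12) = -56.25°.
cos θ_z = sin(14.9°) sin(-16.9°) + cos(14.9°) cos(-16.9°) cos(-56.25°) = -0.0747 + 0.5137 = 0.4390.
θ_z = arccos(0.4390) = 63.96°.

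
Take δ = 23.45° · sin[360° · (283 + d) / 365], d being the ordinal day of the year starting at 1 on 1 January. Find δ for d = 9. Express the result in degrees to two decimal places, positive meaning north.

-22.30°

360 × (283 + 9) / 365 = 288.000°; sin(288.000°) = -0.9511.
δ = 23.45 × -0.9511 = -22.303° ≈ -22.30°.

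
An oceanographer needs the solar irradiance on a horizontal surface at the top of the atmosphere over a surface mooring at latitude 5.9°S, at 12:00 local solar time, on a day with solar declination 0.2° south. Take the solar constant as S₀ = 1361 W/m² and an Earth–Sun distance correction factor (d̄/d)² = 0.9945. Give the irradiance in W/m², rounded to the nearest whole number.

Hour angle H = 15° × (12 − 12) = 0.00°.
cos θ_z = sin φ sin δ + cos φ cos δ cos H = (-0.1028)(-0.0035) + (0.9947)(1.0000)(1.0000) = 0.9951.
Top-of-atmosphere irradiance = S₀ (d̄/d)² cos θ_z = 1361 × 0.9945 × 0.9951 = 1346.88 W/m².

1347 W/m²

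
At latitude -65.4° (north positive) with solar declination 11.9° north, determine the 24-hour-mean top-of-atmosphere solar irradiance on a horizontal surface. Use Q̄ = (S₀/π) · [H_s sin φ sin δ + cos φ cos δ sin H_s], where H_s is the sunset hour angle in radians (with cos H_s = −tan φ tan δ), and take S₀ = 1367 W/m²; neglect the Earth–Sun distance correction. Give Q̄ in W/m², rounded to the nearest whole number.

68 W/m²

−tan φ tan δ = −(-2.1842)(0.2107) = 0.4602; H_s = arccos(0.4602) = 62.60°. In radians, H_s = 1.0926.
H_s sin φ sin δ = 1.0926 × -0.9092 × 0.2062 = -0.2048.
cos φ cos δ sin H_s = 0.4163 × 0.9785 × 0.8878 = 0.3616.
Q̄ = (1367/π) × (-0.2048 + 0.3616) = 435.13 × 0.1568 = 68.23 W/m².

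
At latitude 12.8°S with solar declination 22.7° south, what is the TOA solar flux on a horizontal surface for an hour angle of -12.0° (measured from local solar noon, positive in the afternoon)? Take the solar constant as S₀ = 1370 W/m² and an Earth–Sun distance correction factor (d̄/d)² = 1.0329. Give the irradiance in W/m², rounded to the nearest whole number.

cos θ_z = sin(-12.8°) sin(-22.7°) + cos(-12.8°) cos(-22.7°) cos(-12.00°) = 0.0855 + 0.8800 = 0.9655.
Top-of-atmosphere irradiance = S₀ (d̄/d)² cos θ_z = 1370 × 1.0329 × 0.9655 = 1366.25 W/m².

1366 W/m²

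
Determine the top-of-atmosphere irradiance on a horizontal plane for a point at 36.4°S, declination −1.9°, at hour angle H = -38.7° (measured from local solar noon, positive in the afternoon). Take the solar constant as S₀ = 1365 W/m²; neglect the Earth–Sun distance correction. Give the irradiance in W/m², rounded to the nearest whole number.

cos θ_z = sin(-36.4°) sin(-1.9°) + cos(-36.4°) cos(-1.9°) cos(-38.70°) = 0.0197 + 0.6278 = 0.6475.
Top-of-atmosphere irradiance = S₀ cos θ_z = 1365 × 0.6475 = 883.84 W/m².

884 W/m²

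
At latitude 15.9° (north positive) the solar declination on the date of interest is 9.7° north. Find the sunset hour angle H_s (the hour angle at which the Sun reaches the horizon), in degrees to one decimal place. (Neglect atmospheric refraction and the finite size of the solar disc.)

92.8°

−tan φ tan δ = −(0.2849)(0.1709) = -0.0487; H_s = arccos(-0.0487) = 92.79°.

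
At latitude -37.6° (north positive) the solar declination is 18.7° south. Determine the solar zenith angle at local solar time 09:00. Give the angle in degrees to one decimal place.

Hour angle H = 15° × (9 − 12) = -45.00°.
With φ = -37.6°, δ = -18.7°, H = -45.00°: sin φ sin δ = 0.1956, cos φ cos δ cos H = 0.5307, so cos θ_z = 0.7263.
θ_z = arccos(0.7263) = 43.42°.

43.4°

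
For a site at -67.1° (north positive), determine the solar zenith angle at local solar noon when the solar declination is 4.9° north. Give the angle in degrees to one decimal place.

At local solar noon the hour angle is zero, so the zenith angle is |φ − δ| = |-67.1° − (4.9°)| = 72.0°.

72.0°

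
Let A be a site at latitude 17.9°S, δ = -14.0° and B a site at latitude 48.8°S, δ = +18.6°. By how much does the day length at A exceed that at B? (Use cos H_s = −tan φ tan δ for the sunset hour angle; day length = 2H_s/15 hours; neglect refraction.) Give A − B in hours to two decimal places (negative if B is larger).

+3.63 h

A: H_s = arccos(−tan -17.9° · tan -14.0°) = 94.62°, so 2H_s/15 = 12.6160 h.
B: H_s = arccos(−tan -48.8° · tan 18.6°) = 67.39°, so 2H_s/15 = 8.9853 h.
A − B = 12.6160 − 8.9853 = 3.6307 h.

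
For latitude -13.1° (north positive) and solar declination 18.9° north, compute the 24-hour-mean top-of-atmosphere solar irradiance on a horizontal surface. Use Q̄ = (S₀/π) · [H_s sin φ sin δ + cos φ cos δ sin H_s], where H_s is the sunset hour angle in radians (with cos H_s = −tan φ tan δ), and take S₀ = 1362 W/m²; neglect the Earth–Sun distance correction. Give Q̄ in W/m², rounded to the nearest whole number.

The sunset hour angle satisfies cos H_s = −tan φ tan δ = 0.0797, giving H_s = 85.43°. In radians, H_s = 1.4910.
H_s sin φ sin δ = 1.4910 × -0.2267 × 0.3239 = -0.1095.
cos φ cos δ sin H_s = 0.9740 × 0.9461 × 0.9968 = 0.9186.
Q̄ = (1362/π) × (-0.1095 + 0.9186) = 433.54 × 0.8091 = 350.78 W/m².

351 W/m²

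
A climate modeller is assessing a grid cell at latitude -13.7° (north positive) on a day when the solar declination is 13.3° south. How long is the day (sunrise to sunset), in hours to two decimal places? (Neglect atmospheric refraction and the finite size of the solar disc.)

12.44 hours

−tan φ tan δ = −(-0.2438)(-0.2364) = -0.0576; H_s = arccos(-0.0576) = 93.30°.
Day length = 2 H_s / 15° h⁻¹ = 186.60° / 15 = 12.440 h.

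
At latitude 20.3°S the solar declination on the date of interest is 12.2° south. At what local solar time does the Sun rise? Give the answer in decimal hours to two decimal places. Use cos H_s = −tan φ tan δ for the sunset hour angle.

5.69 h

−tan φ tan δ = −(-0.3699)(-0.2162) = -0.0800; H_s = arccos(-0.0800) = 94.59°.
Sunrise is at 12 − H_s/15 = 12 − 6.306 = 5.694 h local solar time.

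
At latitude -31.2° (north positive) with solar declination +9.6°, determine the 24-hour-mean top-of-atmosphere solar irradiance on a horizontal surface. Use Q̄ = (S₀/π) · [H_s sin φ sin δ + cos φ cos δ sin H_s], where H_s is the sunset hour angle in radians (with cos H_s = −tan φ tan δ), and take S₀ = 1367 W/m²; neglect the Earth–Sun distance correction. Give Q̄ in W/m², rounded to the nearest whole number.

310 W/m²

cos H_s = −tan(-31.2°) · tan(9.6°) = 0.1024, so H_s = arccos(0.1024) = 84.12°. In radians, H_s = 1.4682.
H_s sin φ sin δ = 1.4682 × -0.5180 × 0.1668 = -0.1269.
cos φ cos δ sin H_s = 0.8554 × 0.9860 × 0.9947 = 0.8390.
Q̄ = (1367/π) × (-0.1269 + 0.8390) = 435.13 × 0.7121 = 309.86 W/m².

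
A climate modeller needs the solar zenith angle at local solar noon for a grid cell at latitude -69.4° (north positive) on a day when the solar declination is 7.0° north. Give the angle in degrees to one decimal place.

At local solar noon the hour angle is zero, so the zenith angle is |φ − δ| = |-69.4° − (7.0°)| = 76.4°.

76.4°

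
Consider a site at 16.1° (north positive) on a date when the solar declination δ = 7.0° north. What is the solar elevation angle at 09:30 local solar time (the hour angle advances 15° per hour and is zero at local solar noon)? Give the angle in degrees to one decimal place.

Hour angle H = 15° × (9.5 − 12) = -37.50°.
With φ = 16.1°, δ = 7.0°, H = -37.50°: sin φ sin δ = 0.0338, cos φ cos δ cos H = 0.7566, so cos θ_z = 0.7904.
θ_z = arccos(0.7904) = 37.78°, so the elevation is 90° − 37.78° = 52.22°.

52.2°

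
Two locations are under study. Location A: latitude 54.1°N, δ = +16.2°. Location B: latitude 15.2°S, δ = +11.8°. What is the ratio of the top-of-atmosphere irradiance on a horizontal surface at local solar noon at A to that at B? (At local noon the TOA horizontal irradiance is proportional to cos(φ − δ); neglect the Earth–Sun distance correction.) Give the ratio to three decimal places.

A: cos θ_z = cos(54.1° − (16.2°)) = 0.7891.
B: cos θ_z = cos(-15.2° − (11.8°)) = 0.8910.
Ratio A/B = 0.7891 / 0.8910 = 0.8856.

0.886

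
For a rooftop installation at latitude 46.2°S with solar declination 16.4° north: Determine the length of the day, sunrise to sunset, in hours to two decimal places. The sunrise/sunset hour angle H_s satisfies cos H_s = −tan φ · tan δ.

−tan φ tan δ = −(-1.0428)(0.2943) = 0.3069; H_s = arccos(0.3069) = 72.13°.
Day length = 2 H_s / 15° h⁻¹ = 144.26° / 15 = 9.617 h.

9.62 hours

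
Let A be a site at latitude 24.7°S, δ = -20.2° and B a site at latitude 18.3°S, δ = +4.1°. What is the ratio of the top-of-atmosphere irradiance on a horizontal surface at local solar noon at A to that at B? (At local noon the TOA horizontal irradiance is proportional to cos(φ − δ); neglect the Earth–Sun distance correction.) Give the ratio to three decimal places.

A: cos θ_z = cos(-24.7° − (-20.2°)) = 0.9969.
B: cos θ_z = cos(-18.3° − (4.1°)) = 0.9245.
Ratio A/B = 0.9969 / 0.9245 = 1.0783.

1.078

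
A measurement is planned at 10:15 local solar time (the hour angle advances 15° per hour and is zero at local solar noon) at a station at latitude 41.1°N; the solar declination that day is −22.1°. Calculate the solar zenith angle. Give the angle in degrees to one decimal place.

Hour angle H = 15° × (10.25 − 12) = -26.25°.
With φ = 41.1°, δ = -22.1°, H = -26.25°: sin φ sin δ = -0.2473, cos φ cos δ cos H = 0.6262, so cos θ_z = 0.3789.
θ_z = arccos(0.3789) = 67.73°.

67.7°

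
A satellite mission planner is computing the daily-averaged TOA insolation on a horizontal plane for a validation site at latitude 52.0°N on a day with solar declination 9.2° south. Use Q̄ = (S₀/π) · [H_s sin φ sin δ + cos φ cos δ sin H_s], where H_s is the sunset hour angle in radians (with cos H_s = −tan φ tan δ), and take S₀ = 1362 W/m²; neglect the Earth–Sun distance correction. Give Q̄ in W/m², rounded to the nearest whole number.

−tan φ tan δ = −(1.2799)(-0.1620) = 0.2073; H_s = arccos(0.2073) = 78.04°. In radians, H_s = 1.3621.
H_s sin φ sin δ = 1.3621 × 0.7880 × -0.1599 = -0.1716.
cos φ cos δ sin H_s = 0.6157 × 0.9871 × 0.9783 = 0.5946.
Q̄ = (1362/π) × (-0.1716 + 0.5946) = 433.54 × 0.4230 = 183.39 W/m².

183 W/m²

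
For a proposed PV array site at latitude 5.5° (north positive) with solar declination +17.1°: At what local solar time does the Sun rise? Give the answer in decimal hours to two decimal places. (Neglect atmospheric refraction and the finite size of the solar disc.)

5.89 h

−tan φ tan δ = −(0.0963)(0.3076) = -0.0296; H_s = arccos(-0.0296) = 91.70°.
Sunrise is at 12 − H_s/15 = 12 − 6.113 = 5.887 h local solar time.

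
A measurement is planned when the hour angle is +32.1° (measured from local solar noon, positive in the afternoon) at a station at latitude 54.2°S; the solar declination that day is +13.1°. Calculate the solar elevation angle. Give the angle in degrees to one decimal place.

17.4°

cos θ_z = sin φ sin δ + cos φ cos δ cos H = (-0.8111)(0.2267) + (0.5850)(0.9740)(0.8471) = 0.2988.
θ_z = arccos(0.2988) = 72.61°, so the elevation is 90° − 72.61° = 17.39°.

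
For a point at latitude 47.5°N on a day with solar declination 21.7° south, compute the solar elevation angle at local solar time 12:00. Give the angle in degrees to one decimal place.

20.8°

Hour angle H = 15° × (12 − 12) = 0.00°.
With φ = 47.5°, δ = -21.7°, H = 0.00°: sin φ sin δ = -0.2726, cos φ cos δ cos H = 0.6277, so cos θ_z = 0.3551.
θ_z = arccos(0.3551) = 69.20°, so the elevation is 90° − 69.20° = 20.80°.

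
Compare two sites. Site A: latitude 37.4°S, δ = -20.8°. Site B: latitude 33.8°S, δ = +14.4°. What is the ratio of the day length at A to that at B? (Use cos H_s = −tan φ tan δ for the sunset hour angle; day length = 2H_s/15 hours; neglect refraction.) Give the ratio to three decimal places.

1.334

A: H_s = arccos(−tan -37.4° · tan -20.8°) = 106.88°, so 2H_s/15 = 14.2507 h.
B: H_s = arccos(−tan -33.8° · tan 14.4°) = 80.10°, so 2H_s/15 = 10.6800 h.
Ratio A/B = 14.2507 / 10.6800 = 1.3343.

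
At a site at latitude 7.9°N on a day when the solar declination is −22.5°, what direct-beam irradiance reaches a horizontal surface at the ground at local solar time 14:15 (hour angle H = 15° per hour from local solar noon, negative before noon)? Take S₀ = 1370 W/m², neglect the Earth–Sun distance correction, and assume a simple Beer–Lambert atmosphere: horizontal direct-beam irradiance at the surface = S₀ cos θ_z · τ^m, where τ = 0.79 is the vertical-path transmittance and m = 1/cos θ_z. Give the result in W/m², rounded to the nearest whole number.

Hour angle H = 15° × (14.25 − 12) = 33.75°.
cos θ_z = sin(7.9°) sin(-22.5°) + cos(7.9°) cos(-22.5°) cos(33.75°) = -0.0526 + 0.7609 = 0.7083.
Air mass m = 1/cos θ_z = 1/0.7083 = 1.412; τ^m = 0.79^1.412 = 0.7169.
Surface direct beam = 1370 × 0.7083 × 0.7169 = 695.66 W/m².

696 W/m²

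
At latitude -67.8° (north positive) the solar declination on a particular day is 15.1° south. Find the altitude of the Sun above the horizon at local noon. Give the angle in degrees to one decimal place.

At local solar noon the hour angle is zero, so the elevation is 90° − |φ − δ| = 90° − |-67.8° − (-15.1°)| = 90° − 52.7° = 37.3°.

37.3°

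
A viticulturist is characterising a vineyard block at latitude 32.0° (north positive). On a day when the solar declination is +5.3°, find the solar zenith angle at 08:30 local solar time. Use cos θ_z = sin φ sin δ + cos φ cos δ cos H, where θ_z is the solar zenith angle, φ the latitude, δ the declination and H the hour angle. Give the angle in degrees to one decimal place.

Hour angle H = 15° × (8.5 − 12) = -52.50°.
cos θ_z = sin(32.0°) sin(5.3°) + cos(32.0°) cos(5.3°) cos(-52.50°) = 0.0489 + 0.5141 = 0.5630.
θ_z = arccos(0.5630) = 55.74°.

55.7°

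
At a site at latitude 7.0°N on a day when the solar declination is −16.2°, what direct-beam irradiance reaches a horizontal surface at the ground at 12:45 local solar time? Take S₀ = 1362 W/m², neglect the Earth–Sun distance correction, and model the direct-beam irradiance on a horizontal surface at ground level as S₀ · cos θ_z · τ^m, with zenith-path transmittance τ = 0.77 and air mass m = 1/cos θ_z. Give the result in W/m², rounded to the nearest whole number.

918 W/m²

Hour angle H = 15° × (12.75 − 12) = 11.25°.
cos θ_z = sin φ sin δ + cos φ cos δ cos H = (0.1219)(-0.2790) + (0.9925)(0.9603)(0.9808) = 0.9008.
Air mass m = 1/cos θ_z = 1/0.9008 = 1.110; τ^m = 0.77^1.110 = 0.7482.
Surface direct beam = 1362 × 0.9008 × 0.7482 = 917.96 W/m².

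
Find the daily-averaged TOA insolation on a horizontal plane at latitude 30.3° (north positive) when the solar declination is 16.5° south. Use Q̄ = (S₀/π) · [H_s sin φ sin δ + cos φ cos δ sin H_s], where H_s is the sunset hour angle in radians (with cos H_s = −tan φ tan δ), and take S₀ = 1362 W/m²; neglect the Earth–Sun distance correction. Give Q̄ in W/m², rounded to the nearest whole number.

267 W/m²

−tan φ tan δ = −(0.5844)(-0.2962) = 0.1731; H_s = arccos(0.1731) = 80.03°. In radians, H_s = 1.3968.
H_s sin φ sin δ = 1.3968 × 0.5045 × -0.2840 = -0.2001.
cos φ cos δ sin H_s = 0.8634 × 0.9588 × 0.9849 = 0.8153.
Q̄ = (1362/π) × (-0.2001 + 0.8153) = 433.54 × 0.6152 = 266.71 W/m².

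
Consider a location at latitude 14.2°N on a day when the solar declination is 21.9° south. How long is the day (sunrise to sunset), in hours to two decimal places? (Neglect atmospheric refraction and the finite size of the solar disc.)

11.22 hours

The sunset hour angle satisfies cos H_s = −tan φ tan δ = 0.1017, giving H_s = 84.16°.
Day length = 2 H_s / 15° h⁻¹ = 168.32° / 15 = 11.221 h.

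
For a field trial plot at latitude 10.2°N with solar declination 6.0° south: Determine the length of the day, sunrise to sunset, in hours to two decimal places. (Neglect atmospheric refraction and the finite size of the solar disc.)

−tan φ tan δ = −(0.1799)(-0.1051) = 0.0189; H_s = arccos(0.0189) = 88.92°.
Day length = 2 H_s / 15° h⁻¹ = 177.84° / 15 = 11.856 h.

11.86 hours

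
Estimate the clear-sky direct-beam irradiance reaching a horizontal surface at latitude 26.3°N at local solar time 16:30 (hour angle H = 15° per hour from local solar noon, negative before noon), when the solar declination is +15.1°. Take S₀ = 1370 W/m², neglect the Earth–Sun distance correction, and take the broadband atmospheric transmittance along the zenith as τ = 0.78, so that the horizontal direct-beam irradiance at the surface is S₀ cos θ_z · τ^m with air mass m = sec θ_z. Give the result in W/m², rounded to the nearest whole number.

Hour angle H = 15° × (16.5 − 12) = 67.50°.
With φ = 26.3°, δ = 15.1°, H = 67.50°: sin φ sin δ = 0.1154, cos φ cos δ cos H = 0.3312, so cos θ_z = 0.4466.
Air mass m = 1/cos θ_z = 1/0.4466 = 2.239; τ^m = 0.78^2.239 = 0.5733.
Surface direct beam = 1370 × 0.4466 × 0.5733 = 350.77 W/m².

351 W/m²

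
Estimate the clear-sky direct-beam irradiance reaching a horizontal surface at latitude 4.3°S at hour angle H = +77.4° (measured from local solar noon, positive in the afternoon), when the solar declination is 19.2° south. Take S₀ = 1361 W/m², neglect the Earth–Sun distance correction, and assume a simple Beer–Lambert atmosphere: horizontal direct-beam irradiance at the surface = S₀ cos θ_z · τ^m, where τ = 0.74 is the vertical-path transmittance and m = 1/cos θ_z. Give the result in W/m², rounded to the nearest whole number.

cos θ_z = sin(-4.3°) sin(-19.2°) + cos(-4.3°) cos(-19.2°) cos(77.40°) = 0.0247 + 0.2054 = 0.2301.
Air mass m = 1/cos θ_z = 1/0.2301 = 4.346; τ^m = 0.74^4.346 = 0.2702.
Surface direct beam = 1361 × 0.2301 × 0.2702 = 84.62 W/m².

85 W/m²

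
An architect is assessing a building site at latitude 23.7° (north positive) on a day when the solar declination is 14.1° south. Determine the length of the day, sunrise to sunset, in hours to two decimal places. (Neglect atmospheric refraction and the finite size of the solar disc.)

11.16 hours

The sunset hour angle satisfies cos H_s = −tan φ tan δ = 0.1103, giving H_s = 83.67°.
Day length = 2 H_s / 15° h⁻¹ = 167.34° / 15 = 11.156 h.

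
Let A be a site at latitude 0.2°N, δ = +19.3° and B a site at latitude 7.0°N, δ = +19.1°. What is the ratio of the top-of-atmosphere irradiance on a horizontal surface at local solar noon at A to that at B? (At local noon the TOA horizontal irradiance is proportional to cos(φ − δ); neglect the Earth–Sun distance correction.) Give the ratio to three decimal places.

A: cos θ_z = cos(0.2° − (19.3°)) = 0.9449.
B: cos θ_z = cos(7.0° − (19.1°)) = 0.9778.
Ratio A/B = 0.9449 / 0.9778 = 0.9664.

0.966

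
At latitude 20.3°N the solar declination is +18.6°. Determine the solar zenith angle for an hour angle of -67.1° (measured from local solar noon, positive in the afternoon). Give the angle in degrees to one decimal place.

cos θ_z = sin φ sin δ + cos φ cos δ cos H = (0.3469)(0.3190) + (0.9379)(0.9478)(0.3891) = 0.4565.
θ_z = arccos(0.4565) = 62.84°.

62.8°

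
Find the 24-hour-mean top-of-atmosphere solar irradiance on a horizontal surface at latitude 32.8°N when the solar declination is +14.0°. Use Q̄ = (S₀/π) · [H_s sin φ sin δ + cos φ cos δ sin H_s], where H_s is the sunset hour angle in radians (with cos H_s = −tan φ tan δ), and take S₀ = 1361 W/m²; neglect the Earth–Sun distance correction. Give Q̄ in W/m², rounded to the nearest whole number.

447 W/m²

−tan φ tan δ = −(0.6445)(0.2493) = -0.1607; H_s = arccos(-0.1607) = 99.25°. In radians, H_s = 1.7322.
H_s sin φ sin δ = 1.7322 × 0.5417 × 0.2419 = 0.2270.
cos φ cos δ sin H_s = 0.8406 × 0.9703 × 0.9870 = 0.8050.
Q̄ = (1361/π) × (0.2270 + 0.8050) = 433.22 × 1.0320 = 447.08 W/m².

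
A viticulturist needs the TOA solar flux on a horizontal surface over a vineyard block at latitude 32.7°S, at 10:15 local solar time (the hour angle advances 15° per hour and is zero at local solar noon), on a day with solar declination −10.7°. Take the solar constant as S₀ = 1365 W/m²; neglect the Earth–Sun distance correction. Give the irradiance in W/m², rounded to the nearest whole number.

Hour angle H = 15° × (10.25 − 12) = -26.25°.
cos θ_z = sin φ sin δ + cos φ cos δ cos H = (-0.5402)(-0.1857) + (0.8415)(0.9826)(0.8969) = 0.8419.
Top-of-atmosphere irradiance = S₀ cos θ_z = 1365 × 0.8419 = 1149.19 W/m².

1149 W/m²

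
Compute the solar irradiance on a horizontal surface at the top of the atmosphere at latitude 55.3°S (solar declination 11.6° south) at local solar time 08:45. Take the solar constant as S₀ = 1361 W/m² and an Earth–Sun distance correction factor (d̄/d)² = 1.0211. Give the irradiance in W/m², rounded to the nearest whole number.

Hour angle H = 15° × (8.75 − 12) = -48.75°.
cos θ_z = sin φ sin δ + cos φ cos δ cos H = (-0.8221)(-0.2011) + (0.5693)(0.9796)(0.6593) = 0.5330.
Top-of-atmosphere irradiance = S₀ (d̄/d)² cos θ_z = 1361 × 1.0211 × 0.5330 = 740.72 W/m².

741 W/m²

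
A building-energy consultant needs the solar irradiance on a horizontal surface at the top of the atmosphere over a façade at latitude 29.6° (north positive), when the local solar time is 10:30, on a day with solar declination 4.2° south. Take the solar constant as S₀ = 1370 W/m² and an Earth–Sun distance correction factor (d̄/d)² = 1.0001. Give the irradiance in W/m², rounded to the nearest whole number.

1048 W/m²

Hour angle H = 15° × (10.5 − 12) = -22.50°.
cos θ_z = sin(29.6°) sin(-4.2°) + cos(29.6°) cos(-4.2°) cos(-22.50°) = -0.0362 + 0.8012 = 0.7650.
Top-of-atmosphere irradiance = S₀ (d̄/d)² cos θ_z = 1370 × 1.0001 × 0.7650 = 1048.15 W/m².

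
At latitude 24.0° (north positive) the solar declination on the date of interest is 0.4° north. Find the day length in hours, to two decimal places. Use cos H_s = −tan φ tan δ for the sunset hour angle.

12.02 hours

The sunset hour angle satisfies cos H_s = −tan φ tan δ = -0.0031, giving H_s = 90.18°.
Day length = 2 H_s / 15° h⁻¹ = 180.36° / 15 = 12.024 h.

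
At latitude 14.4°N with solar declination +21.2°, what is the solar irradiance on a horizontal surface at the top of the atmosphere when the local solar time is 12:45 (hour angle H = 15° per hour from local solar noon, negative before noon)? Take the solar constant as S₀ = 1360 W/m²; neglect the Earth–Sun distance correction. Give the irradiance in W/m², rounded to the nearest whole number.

1327 W/m²

Hour angle H = 15° × (12.75 − 12) = 11.25°.
cos θ_z = sin(14.4°) sin(21.2°) + cos(14.4°) cos(21.2°) cos(11.25°) = 0.0899 + 0.8857 = 0.9756.
Top-of-atmosphere irradiance = S₀ cos θ_z = 1360 × 0.9756 = 1326.82 W/m².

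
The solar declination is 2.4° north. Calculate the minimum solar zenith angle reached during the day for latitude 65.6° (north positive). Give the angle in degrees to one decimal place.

63.2°

At local solar noon the hour angle is zero, so the zenith angle is |φ − δ| = |65.6° − (2.4°)| = 63.2°.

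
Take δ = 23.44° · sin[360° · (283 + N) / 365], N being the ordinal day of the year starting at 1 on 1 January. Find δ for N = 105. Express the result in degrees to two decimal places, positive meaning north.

360 × (283 + 105) / 365 = 382.685°; sin(382.685°) = 0.3857.
δ = 23.44 × 0.3857 = 9.041° ≈ +9.04°.

+9.04°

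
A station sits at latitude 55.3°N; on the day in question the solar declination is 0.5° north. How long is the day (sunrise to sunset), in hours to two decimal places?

−tan φ tan δ = −(1.4442)(0.0087) = -0.0126; H_s = arccos(-0.0126) = 90.72°.
Day length = 2 H_s / 15° h⁻¹ = 181.44° / 15 = 12.096 h.

12.10 hours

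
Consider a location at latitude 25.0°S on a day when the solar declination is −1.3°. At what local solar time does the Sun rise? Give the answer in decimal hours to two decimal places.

5.96 h

The sunset hour angle satisfies cos H_s = −tan φ tan δ = -0.0106, giving H_s = 90.61°.
Sunrise is at 12 − H_s/15 = 12 − 6.041 = 5.959 h local solar time.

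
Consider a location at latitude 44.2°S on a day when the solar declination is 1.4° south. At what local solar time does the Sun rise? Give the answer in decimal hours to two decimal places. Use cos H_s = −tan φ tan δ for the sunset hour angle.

5.91 h

−tan φ tan δ = −(-0.9725)(-0.0244) = -0.0237; H_s = arccos(-0.0237) = 91.36°.
Sunrise is at 12 − H_s/15 = 12 − 6.091 = 5.909 h local solar time.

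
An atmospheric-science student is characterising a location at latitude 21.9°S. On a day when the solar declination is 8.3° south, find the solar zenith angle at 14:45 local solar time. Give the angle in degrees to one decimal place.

41.9°

Hour angle H = 15° × (14.75 − 12) = 41.25°.
cos θ_z = sin(-21.9°) sin(-8.3°) + cos(-21.9°) cos(-8.3°) cos(41.25°) = 0.0538 + 0.6903 = 0.7441.
θ_z = arccos(0.7441) = 41.92°.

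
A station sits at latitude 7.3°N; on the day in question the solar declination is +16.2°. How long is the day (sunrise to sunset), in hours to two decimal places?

−tan φ tan δ = −(0.1281)(0.2905) = -0.0372; H_s = arccos(-0.0372) = 92.13°.
Day length = 2 H_s / 15° h⁻¹ = 184.26° / 15 = 12.284 h.

12.28 hours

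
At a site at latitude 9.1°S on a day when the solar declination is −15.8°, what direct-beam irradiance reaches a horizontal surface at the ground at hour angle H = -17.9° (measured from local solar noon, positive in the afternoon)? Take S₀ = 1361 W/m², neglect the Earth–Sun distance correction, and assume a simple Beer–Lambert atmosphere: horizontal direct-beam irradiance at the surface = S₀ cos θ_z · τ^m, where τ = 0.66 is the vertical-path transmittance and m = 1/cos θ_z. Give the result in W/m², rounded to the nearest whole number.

With φ = -9.1°, δ = -15.8°, H = -17.90°: sin φ sin δ = 0.0431, cos φ cos δ cos H = 0.9041, so cos θ_z = 0.9472.
Air mass m = 1/cos θ_z = 1/0.9472 = 1.056; τ^m = 0.66^1.056 = 0.6448.
Surface direct beam = 1361 × 0.9472 × 0.6448 = 831.24 W/m².

831 W/m²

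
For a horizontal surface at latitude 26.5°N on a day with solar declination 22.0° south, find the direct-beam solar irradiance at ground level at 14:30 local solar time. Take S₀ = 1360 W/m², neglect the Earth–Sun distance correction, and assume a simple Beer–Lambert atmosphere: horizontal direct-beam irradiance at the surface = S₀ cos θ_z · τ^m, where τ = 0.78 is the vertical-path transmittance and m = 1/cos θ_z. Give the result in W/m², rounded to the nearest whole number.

Hour angle H = 15° × (14.5 − 12) = 37.50°.
cos θ_z = sin φ sin δ + cos φ cos δ cos H = (0.4462)(-0.3746) + (0.8949)(0.9272)(0.7934) = 0.4912.
Air mass m = 1/cos θ_z = 1/0.4912 = 2.036; τ^m = 0.78^2.036 = 0.6030.
Surface direct beam = 1360 × 0.4912 × 0.6030 = 402.82 W/m².

403 W/m²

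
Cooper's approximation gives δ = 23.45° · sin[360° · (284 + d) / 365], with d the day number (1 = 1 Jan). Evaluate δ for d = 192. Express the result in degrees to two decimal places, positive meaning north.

+22.11°

360 × (284 + 192) / 365 = 469.479°; sin(469.479°) = 0.9428.
δ = 23.45 × 0.9428 = 22.109° ≈ +22.11°.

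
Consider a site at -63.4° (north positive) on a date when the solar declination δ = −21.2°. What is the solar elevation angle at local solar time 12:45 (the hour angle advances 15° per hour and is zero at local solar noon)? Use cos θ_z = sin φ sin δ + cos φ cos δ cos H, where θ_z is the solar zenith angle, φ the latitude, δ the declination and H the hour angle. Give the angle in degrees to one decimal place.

Hour angle H = 15° × (12.75 − 12) = 11.25°.
With φ = -63.4°, δ = -21.2°, H = 11.25°: sin φ sin δ = 0.3233, cos φ cos δ cos H = 0.4094, so cos θ_z = 0.7327.
θ_z = arccos(0.7327) = 42.89°, so the elevation is 90° − 42.89° = 47.11°.

47.1°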